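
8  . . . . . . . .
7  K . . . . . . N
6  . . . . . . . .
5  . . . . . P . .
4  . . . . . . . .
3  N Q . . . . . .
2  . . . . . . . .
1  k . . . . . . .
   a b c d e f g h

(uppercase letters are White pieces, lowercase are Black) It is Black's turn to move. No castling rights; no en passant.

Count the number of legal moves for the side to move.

0

Black to move; king on a1.
In check: no.
Legal moves: none.
Count: 0.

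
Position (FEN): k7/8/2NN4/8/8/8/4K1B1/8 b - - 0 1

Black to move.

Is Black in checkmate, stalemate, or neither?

stalemate

Black to move; black king on a8.
In check: no.
King squares — a7: attacked by Nc6; b7: attacked by Nd6; b8: attacked by Nc6.
Legal moves for Black: none.
Not in check and no legal moves → stalemate.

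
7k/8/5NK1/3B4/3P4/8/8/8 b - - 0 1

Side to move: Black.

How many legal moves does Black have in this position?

Black to move; king on h8.
In check: no.
Legal moves: none.
Count: 0.

0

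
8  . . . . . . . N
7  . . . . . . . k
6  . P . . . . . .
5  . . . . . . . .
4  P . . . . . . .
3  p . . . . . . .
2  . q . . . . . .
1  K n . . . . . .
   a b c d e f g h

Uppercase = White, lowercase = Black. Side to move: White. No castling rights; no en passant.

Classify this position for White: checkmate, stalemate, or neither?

checkmate

White to move; white king on a1.
In check: yes, from the black queen on b2.
King squares — b1: attacked by Qb2; a2: attacked by Qb2; b2: attacked by Pa3.
Legal moves for White: none.
In check with no legal moves → checkmate.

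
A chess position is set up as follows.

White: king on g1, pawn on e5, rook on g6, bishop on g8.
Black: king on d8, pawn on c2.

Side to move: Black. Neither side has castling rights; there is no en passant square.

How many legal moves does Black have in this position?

9

Black to move; king on d8.
In check: no.
Legal moves: Ke8, Kc8, Ke7, Kd7, Kc7, c1=Q+, c1=R+, c1=B, c1=N.
Count: 9.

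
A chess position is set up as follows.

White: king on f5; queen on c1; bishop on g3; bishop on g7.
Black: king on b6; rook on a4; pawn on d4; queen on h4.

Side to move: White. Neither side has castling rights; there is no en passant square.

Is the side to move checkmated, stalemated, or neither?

White to move; white king on f5.
In check: no.
Legal moves for White include: Bh8, Bf8, Bh6, Bf6, B7e5, Bxd4+, Kg6, Ke6, Ke5, Bb8, Bc7+, Bd6, B3e5, Bxh4, Bf4, Bh2, Bf2, Be1, ... (list truncated; more exist).
White has legal moves and is not in check → neither.

neither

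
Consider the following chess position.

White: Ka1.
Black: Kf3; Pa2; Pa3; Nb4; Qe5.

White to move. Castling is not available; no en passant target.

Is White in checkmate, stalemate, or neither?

checkmate

White to move; white king on a1.
In check: yes, from the black queen on e5.
King squares — b1: attacked by Pa2; a2: attacked by Nb4; b2: attacked by Pa3.
Legal moves for White: none.
In check with no legal moves → checkmate.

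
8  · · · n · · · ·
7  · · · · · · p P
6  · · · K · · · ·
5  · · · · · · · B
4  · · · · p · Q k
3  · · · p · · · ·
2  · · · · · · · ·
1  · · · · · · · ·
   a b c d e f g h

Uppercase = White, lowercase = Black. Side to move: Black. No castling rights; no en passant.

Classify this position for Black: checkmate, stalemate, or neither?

checkmate

Black to move; black king on h4.
In check: yes, from the white queen on g4.
King squares — g3: attacked by Qg4; h3: attacked by Qg4; g4: attacked by Bh5; g5: attacked by Qg4; h5: attacked by Qg4.
Legal moves for Black: none.
In check with no legal moves → checkmate.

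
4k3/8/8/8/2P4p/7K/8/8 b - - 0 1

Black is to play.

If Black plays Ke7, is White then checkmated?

After Ke7: white king on h3; in check: no.
White is not in check, so this cannot be checkmate.

no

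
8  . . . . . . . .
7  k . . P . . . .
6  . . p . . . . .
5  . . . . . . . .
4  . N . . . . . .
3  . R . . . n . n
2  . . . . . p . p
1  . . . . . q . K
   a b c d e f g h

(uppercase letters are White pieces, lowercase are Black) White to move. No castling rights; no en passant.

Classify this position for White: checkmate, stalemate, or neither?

White to move; white king on h1.
In check: yes, from the black queen on f1.
King squares — g1: attacked by Qf1; g2: attacked by Qf1; h2: attacked by Nf3.
Legal moves for White: none.
In check with no legal moves → checkmate.

checkmate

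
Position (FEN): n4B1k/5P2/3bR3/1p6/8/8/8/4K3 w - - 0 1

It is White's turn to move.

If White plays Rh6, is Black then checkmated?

yes

After Rh6: black king on h8; in check: yes, from the white rook on h6.
King squares — g7: attacked by Bf8; h7: attacked by Rh6; g8: attacked by Pf7.
Black has no legal moves → checkmate.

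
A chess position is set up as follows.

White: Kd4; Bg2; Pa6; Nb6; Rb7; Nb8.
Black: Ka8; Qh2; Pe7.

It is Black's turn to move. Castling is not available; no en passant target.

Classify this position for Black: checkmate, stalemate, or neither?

Black to move; black king on a8.
In check: yes, from the white knight on b6.
King squares — a7: attacked by Rb7; b7: attacked by Bg2; b8: attacked by Rb7.
Legal moves for Black: none.
In check with no legal moves → checkmate.

checkmate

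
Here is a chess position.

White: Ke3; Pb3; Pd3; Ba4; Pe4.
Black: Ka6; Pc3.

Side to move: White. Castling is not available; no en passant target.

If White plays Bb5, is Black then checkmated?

no

After Bb5: black king on a6; in check: yes, from the white bishop on b5.
Black has 5 legal replies: Kb7, Ka7, Kb6, Kxb5, Ka5.
In check but a legal move exists → not checkmate.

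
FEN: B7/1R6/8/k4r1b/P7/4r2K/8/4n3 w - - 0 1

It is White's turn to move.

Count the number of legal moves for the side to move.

White to move; king on h3.
In check: yes, from the black rook on e3.
Legal moves: Kh4, Kh2.
Count: 2.

2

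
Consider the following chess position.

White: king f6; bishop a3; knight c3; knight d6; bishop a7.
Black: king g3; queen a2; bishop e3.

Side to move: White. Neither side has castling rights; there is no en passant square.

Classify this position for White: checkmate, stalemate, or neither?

neither

White to move; white king on f6.
In check: no.
Legal moves for White include: Bb8, Bb6, B7c5, Bd4, Bxe3, Kg7, Ke7, Kg6, Kf5, Ke5, Ne8, Nc8, Nf7, Nb7, Nf5+, Ndb5, Nde4+, Nc4, ... (list truncated; more exist).
White has legal moves and is not in check → neither.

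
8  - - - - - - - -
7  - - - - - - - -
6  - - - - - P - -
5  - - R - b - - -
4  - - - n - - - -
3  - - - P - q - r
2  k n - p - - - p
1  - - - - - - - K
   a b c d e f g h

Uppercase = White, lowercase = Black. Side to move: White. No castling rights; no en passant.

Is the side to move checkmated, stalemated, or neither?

checkmate

White to move; white king on h1.
In check: yes, from the black queen on f3.
King squares — g1: attacked by Ph2; g2: attacked by Qf3; h2: attacked by Rh3.
Legal moves for White: none.
In check with no legal moves → checkmate.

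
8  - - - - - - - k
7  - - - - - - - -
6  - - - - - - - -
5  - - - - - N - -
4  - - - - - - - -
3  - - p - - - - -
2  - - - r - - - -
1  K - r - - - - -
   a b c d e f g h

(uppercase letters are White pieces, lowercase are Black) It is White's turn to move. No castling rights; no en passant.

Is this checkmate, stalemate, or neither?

checkmate

White to move; white king on a1.
In check: yes, from the black rook on c1.
King squares — b1: attacked by Rc1; a2: attacked by Rd2; b2: attacked by Rd2.
Legal moves for White: none.
In check with no legal moves → checkmate.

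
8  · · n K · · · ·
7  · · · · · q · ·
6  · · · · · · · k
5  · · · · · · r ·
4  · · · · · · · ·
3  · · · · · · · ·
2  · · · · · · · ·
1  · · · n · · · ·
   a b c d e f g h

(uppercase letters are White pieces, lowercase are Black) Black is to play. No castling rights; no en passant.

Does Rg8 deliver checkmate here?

yes

After Rg8: white king on d8; in check: yes, from the black rook on g8.
King squares — c7: attacked by Qf7; d7: attacked by Qf7; e7: attacked by Qf7; c8: attacked by Rg8; e8: attacked by Qf7.
White has no legal moves → checkmate.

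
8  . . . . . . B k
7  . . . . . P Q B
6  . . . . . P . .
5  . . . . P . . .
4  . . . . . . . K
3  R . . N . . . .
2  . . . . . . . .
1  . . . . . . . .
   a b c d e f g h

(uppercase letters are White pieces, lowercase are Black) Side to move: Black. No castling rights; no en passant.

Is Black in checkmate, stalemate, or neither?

checkmate

Black to move; black king on h8.
In check: yes, from the white queen on g7.
King squares — g7: attacked by Pf6; h7: attacked by Qg7; g8: attacked by Pf7.
Legal moves for Black: none.
In check with no legal moves → checkmate.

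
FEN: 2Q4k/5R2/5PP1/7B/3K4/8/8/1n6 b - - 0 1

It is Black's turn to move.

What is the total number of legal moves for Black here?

0

Black to move; king on h8.
In check: yes, from the white queen on c8.
Legal moves: none.
Count: 0.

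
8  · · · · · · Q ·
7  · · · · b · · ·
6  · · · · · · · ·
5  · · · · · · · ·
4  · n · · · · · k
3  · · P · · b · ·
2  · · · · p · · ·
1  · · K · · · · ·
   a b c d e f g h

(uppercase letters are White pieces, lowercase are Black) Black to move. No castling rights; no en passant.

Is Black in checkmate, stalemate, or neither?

Black to move; black king on h4.
In check: no.
Legal moves for Black include: Bf8, Bd8, Bf6, Bd6, Bg5+, Bc5, Kh5, Kh3, Nc6, Na6, Nd5, Nd3+, Nc2, Na2+, Ba8, Bb7, Bc6, Bh5, ... (list truncated; more exist).
Black has legal moves and is not in check → neither.

neither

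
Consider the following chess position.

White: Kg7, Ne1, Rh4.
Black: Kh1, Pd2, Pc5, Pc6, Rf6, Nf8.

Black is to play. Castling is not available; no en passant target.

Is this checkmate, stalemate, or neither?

neither

Black to move; black king on h1.
In check: yes, from the white rook on h4.
King squares — g1: available; g2: attacked by Ne1; h2: attacked by Rh4.
Legal moves for Black: Kg1.
Black is in check but has 1 legal move → neither.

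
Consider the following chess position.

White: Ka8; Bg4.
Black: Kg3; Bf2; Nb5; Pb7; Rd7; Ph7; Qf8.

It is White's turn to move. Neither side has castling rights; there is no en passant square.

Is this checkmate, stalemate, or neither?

White to move; white king on a8.
In check: yes, from the black queen on f8.
King squares — a7: attacked by Bf2; b7: attacked by Rd7; b8: attacked by Qf8.
Legal moves for White: none.
In check with no legal moves → checkmate.

checkmate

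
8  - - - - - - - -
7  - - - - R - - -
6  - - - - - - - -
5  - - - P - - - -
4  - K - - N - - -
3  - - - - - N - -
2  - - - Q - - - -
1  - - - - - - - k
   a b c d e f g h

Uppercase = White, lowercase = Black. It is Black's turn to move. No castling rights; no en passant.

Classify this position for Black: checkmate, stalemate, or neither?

Black to move; black king on h1.
In check: no.
King squares — g1: attacked by Nf3; g2: attacked by Qd2; h2: attacked by Qd2.
Legal moves for Black: none.
Not in check and no legal moves → stalemate.

stalemate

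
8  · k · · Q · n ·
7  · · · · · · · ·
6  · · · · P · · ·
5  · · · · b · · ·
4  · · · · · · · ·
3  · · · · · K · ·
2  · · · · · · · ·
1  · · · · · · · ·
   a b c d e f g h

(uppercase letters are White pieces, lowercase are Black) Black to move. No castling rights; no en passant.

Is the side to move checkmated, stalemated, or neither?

neither

Black to move; black king on b8.
In check: yes, from the white queen on e8.
Legal moves for Black: Kc7, Kb7, Ka7.
Black is in check but has 3 legal moves → neither.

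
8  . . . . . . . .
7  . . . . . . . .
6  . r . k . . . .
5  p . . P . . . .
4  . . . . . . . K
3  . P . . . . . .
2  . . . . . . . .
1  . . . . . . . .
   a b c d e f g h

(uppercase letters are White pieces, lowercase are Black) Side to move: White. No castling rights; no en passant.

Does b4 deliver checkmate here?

After b4: black king on d6; in check: no.
Black is not in check, so this cannot be checkmate.

no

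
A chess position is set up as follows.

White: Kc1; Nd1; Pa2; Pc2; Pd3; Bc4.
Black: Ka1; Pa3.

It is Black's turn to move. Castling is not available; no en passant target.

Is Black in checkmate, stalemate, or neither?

stalemate

Black to move; black king on a1.
In check: no.
King squares — b1: attacked by Kc1; a2: attacked by Bc4; b2: attacked by Kc1.
Legal moves for Black: none.
Not in check and no legal moves → stalemate.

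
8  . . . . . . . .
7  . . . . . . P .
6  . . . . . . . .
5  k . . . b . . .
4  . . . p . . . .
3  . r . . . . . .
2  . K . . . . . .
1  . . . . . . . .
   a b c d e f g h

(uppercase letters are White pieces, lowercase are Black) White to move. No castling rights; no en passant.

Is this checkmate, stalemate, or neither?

neither

White to move; white king on b2.
In check: yes, from the black rook on b3.
Legal moves for White: Kxb3, Kc2, Ka2, Kc1, Ka1.
White is in check but has 5 legal moves → neither.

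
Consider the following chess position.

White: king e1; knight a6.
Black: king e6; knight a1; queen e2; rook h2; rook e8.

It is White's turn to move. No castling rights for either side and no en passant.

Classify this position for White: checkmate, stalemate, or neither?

White to move; white king on e1.
In check: yes, from the black queen on e2.
King squares — d1: attacked by Qe2; f1: attacked by Qe2; d2: attacked by Qe2; e2: attacked by Rh2; f2: attacked by Qe2.
Legal moves for White: none.
In check with no legal moves → checkmate.

checkmate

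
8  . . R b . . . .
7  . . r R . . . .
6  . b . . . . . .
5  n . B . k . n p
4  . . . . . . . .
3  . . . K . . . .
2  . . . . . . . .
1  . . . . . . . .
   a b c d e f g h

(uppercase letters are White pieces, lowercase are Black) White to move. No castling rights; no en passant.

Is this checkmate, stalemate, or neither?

neither

White to move; white king on d3.
In check: no.
Legal moves for White include: Rcxd8, Rb8, Ra8, Rcxc7, Rdxd8, Rh7, Rg7, Rf7, Re7+, Rdxc7, Rd6, Rd5+, Rd4, Bf8, Be7, Bd6+, Bxb6, Bd4+, ... (list truncated; more exist).
White has legal moves and is not in check → neither.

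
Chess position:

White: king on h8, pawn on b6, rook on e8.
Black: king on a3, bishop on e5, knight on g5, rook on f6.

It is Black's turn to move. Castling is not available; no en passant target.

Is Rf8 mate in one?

After Rf8: white king on h8; in check: yes, from the black bishop on e5 and the black rook on f8.
King squares — g7: attacked by Be5; h7: attacked by Ng5; g8: attacked by Rf8.
White has no legal moves → checkmate.

yes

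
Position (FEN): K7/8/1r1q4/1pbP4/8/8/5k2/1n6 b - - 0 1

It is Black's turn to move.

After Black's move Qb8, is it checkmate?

After Qb8: white king on a8; in check: yes, from the black queen on b8.
King squares — a7: attacked by Qb8; b7: attacked by Rb6; b8: attacked by Rb6.
White has no legal moves → checkmate.

yes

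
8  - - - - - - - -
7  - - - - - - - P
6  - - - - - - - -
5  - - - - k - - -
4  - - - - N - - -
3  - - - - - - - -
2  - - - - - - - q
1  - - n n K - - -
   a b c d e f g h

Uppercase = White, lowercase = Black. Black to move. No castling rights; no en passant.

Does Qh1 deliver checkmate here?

no

After Qh1: white king on e1; in check: yes, from the black queen on h1.
White has 1 legal reply: Kd2.
In check but a legal move exists → not checkmate.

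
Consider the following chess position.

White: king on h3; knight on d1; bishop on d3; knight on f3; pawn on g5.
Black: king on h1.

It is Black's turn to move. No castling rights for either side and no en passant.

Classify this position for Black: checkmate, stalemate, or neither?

Black to move; black king on h1.
In check: no.
King squares — g1: attacked by Nf3; g2: attacked by Kh3; h2: attacked by Nf3.
Legal moves for Black: none.
Not in check and no legal moves → stalemate.

stalemate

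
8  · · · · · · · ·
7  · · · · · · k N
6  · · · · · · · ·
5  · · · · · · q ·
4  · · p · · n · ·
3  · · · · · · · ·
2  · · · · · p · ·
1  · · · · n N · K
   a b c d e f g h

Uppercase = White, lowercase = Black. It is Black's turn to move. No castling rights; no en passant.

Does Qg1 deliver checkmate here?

yes

After Qg1: white king on h1; in check: yes, from the black queen on g1.
King squares — g1: attacked by Pf2; g2: attacked by Ne1; h2: attacked by Qg1.
White has no legal moves → checkmate.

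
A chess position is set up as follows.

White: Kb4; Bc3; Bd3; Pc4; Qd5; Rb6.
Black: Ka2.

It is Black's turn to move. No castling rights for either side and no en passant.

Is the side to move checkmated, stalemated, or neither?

stalemate

Black to move; black king on a2.
In check: no.
King squares — a1: attacked by Bc3; b1: attacked by Bd3; b2: attacked by Bc3; a3: attacked by Kb4; b3: attacked by Kb4.
Legal moves for Black: none.
Not in check and no legal moves → stalemate.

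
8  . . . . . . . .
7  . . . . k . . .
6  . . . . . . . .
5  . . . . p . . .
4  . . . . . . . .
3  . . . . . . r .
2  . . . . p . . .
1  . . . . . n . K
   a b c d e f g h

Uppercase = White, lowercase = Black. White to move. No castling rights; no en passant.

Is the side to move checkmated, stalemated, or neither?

White to move; white king on h1.
In check: no.
King squares — g1: attacked by Rg3; g2: attacked by Rg3; h2: attacked by Nf1.
Legal moves for White: none.
Not in check and no legal moves → stalemate.

stalemate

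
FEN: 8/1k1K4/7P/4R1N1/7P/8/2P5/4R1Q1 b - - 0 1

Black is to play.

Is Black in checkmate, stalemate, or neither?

neither

Black to move; black king on b7.
In check: no.
Legal moves for Black: Kb8, Ka8, Ka6.
Black has 3 legal moves and is not in check → neither.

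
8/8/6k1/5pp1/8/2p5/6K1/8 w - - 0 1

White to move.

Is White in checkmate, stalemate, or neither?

neither

White to move; white king on g2.
In check: no.
Legal moves for White: Kh3, Kg3, Kf3, Kh2, Kf2, Kh1, Kg1, Kf1.
White has 8 legal moves and is not in check → neither.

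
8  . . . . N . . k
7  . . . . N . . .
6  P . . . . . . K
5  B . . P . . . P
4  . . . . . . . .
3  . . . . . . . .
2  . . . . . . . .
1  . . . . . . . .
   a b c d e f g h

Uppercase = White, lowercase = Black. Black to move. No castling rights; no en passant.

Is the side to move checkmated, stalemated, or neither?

Black to move; black king on h8.
In check: no.
King squares — g7: attacked by Kh6; h7: attacked by Kh6; g8: attacked by Ne7.
Legal moves for Black: none.
Not in check and no legal moves → stalemate.

stalemate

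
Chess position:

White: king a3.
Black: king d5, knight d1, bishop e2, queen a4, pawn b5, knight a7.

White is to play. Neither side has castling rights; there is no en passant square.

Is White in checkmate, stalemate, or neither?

White to move; white king on a3.
In check: yes, from the black queen on a4.
King squares — a2: attacked by Qa4; b2: attacked by Nd1; b3: attacked by Qa4; a4: attacked by Pb5; b4: attacked by Qa4.
Legal moves for White: none.
In check with no legal moves → checkmate.

checkmate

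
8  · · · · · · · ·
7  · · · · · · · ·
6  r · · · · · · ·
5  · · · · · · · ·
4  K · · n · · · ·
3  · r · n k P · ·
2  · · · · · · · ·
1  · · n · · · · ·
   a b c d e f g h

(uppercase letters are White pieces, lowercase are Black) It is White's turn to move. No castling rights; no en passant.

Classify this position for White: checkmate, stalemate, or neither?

checkmate

White to move; white king on a4.
In check: yes, from the black rook on a6.
King squares — a3: attacked by Rb3; b3: attacked by Nc1; b4: attacked by Rb3; a5: attacked by Ra6; b5: attacked by Rb3.
Legal moves for White: none.
In check with no legal moves → checkmate.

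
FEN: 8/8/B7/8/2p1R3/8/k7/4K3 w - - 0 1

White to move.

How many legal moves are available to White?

White to move; king on e1.
In check: no.
Legal moves: Bc8, Bb7, Bb5, Bxc4+, Re8, Re7, Re6, Re5, Rh4, Rg4, Rf4, Rd4, Rxc4, Re3, Re2+, Kf2, Ke2, Kd2, Kf1, Kd1.
Count: 20.

20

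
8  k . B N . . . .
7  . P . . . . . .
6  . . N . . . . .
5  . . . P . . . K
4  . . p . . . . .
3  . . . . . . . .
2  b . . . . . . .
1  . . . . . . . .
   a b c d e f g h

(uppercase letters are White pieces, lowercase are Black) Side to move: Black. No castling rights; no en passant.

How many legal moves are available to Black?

0

Black to move; king on a8.
In check: yes, from the white pawn on b7.
Legal moves: none.
Count: 0.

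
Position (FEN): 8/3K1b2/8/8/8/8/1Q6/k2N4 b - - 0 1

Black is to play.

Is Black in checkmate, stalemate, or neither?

checkmate

Black to move; black king on a1.
In check: yes, from the white queen on b2.
King squares — b1: attacked by Qb2; a2: attacked by Qb2; b2: attacked by Nd1.
Legal moves for Black: none.
In check with no legal moves → checkmate.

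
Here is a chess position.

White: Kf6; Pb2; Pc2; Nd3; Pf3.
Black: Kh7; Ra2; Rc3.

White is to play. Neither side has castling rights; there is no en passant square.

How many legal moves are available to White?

White to move; king on f6.
In check: no.
Legal moves: Kf7, Ke7, Ke6, Kg5, Kf5, Ke5, Ne5, Nc5, Nf4, Nb4, Nf2, Ne1, Nc1, bxc3, f4, b3, b4.
Count: 17.

17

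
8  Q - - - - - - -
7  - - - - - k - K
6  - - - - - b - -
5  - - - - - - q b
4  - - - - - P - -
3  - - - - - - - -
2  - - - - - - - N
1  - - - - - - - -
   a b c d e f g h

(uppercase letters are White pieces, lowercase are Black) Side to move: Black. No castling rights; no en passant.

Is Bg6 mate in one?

yes

After Bg6: white king on h7; in check: yes, from the black bishop on g6.
King squares — g6: attacked by Qg5; h6: attacked by Qg5; g7: attacked by Bf6; g8: attacked by Kf7; h8: attacked by Bf6.
White has no legal moves → checkmate.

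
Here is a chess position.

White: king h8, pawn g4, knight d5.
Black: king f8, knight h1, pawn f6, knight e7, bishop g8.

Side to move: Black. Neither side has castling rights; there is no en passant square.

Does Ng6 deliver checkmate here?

yes

After Ng6: white king on h8; in check: yes, from the black knight on g6.
King squares — g7: attacked by Kf8; h7: attacked by Bg8; g8: attacked by Kf8.
White has no legal moves → checkmate.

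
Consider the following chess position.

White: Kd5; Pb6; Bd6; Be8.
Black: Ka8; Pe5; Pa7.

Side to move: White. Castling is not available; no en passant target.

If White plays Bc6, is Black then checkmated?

After Bc6: black king on a8; in check: yes, from the white bishop on c6.
King squares — a7: own pawn; b7: attacked by Bc6; b8: attacked by Bd6.
Black has no legal moves → checkmate.

yes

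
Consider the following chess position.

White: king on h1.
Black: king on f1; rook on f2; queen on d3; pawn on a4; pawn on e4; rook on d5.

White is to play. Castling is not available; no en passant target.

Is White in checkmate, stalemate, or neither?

stalemate

White to move; white king on h1.
In check: no.
King squares — g1: attacked by Kf1; g2: attacked by Kf1; h2: attacked by Rf2.
Legal moves for White: none.
Not in check and no legal moves → stalemate.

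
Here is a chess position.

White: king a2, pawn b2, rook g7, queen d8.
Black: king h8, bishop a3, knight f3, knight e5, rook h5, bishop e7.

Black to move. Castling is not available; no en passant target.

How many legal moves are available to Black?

3

Black to move; king on h8.
In check: yes, from the white queen on d8.
Legal moves: Kxg7, Bf8, Bxd8.
Count: 3.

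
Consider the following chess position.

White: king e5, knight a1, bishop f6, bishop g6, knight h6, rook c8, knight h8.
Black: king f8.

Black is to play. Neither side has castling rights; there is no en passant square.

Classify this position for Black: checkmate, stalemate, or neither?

Black to move; black king on f8.
In check: yes, from the white rook on c8.
King squares — e7: attacked by Bf6; f7: attacked by Bg6; g7: attacked by Bf6; e8: attacked by Bg6; g8: attacked by Nh6.
Legal moves for Black: none.
In check with no legal moves → checkmate.

checkmate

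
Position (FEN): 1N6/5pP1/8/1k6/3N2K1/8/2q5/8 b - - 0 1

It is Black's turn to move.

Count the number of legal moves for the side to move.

6

Black to move; king on b5.
In check: yes, from the white knight on d4.
Legal moves: Kb6, Kc5, Ka5, Kc4, Kb4, Ka4.
Count: 6.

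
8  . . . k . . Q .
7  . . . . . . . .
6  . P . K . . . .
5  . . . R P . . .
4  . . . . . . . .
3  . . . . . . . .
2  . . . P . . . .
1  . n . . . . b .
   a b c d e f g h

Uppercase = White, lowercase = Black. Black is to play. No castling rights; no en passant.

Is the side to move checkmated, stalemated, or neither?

checkmate

Black to move; black king on d8.
In check: yes, from the white queen on g8.
King squares — c7: attacked by Pb6; d7: attacked by Kd6; e7: attacked by Kd6; c8: attacked by Qg8; e8: attacked by Qg8.
Legal moves for Black: none.
In check with no legal moves → checkmate.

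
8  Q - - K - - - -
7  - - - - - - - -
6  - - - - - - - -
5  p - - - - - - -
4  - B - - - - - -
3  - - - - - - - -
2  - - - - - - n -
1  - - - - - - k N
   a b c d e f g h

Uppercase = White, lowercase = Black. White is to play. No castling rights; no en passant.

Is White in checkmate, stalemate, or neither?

White to move; white king on d8.
In check: no.
Legal moves for White include: Ke8, Kc8, Ke7, Kd7, Kc7, Qc8, Qb8, Qb7, Qa7+, Qc6, Qa6, Qd5, Qxa5, Qe4, Qf3, Qxg2+, Bf8, Be7, ... (list truncated; more exist).
White has legal moves and is not in check → neither.

neither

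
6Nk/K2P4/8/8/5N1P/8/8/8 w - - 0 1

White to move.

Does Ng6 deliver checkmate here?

After Ng6: black king on h8; in check: yes, from the white knight on g6.
Black has 3 legal replies: Kxg8, Kh7, Kg7.
In check but a legal move exists → not checkmate.

no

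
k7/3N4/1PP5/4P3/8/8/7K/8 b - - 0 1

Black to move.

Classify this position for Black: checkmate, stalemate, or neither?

stalemate

Black to move; black king on a8.
In check: no.
King squares — a7: attacked by Pb6; b7: attacked by Pc6; b8: attacked by Nd7.
Legal moves for Black: none.
Not in check and no legal moves → stalemate.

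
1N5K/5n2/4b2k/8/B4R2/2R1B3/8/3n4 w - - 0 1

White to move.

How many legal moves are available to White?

White to move; king on h8.
In check: yes, from the black knight on f7.
Legal moves: Kg8, Rxf7+.
Count: 2.

2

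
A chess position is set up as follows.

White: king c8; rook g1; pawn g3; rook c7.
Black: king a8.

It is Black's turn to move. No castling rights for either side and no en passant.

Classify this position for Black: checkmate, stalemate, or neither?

stalemate

Black to move; black king on a8.
In check: no.
King squares — a7: attacked by Rc7; b7: attacked by Rc7; b8: attacked by Kc8.
Legal moves for Black: none.
Not in check and no legal moves → stalemate.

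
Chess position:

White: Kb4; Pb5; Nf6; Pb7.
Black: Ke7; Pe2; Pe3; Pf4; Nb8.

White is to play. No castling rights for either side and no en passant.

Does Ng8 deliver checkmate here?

no

After Ng8: black king on e7; in check: yes, from the white knight on g8.
Black has 7 legal replies: Kf8, Ke8, Kd8, Kf7, Kd7, Ke6, Kd6.
In check but a legal move exists → not checkmate.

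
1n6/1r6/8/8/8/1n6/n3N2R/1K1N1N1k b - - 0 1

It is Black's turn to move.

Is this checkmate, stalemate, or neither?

checkmate

Black to move; black king on h1.
In check: yes, from the white rook on h2.
King squares — g1: attacked by Ne2; g2: attacked by Rh2; h2: attacked by Nf1.
Legal moves for Black: none.
In check with no legal moves → checkmate.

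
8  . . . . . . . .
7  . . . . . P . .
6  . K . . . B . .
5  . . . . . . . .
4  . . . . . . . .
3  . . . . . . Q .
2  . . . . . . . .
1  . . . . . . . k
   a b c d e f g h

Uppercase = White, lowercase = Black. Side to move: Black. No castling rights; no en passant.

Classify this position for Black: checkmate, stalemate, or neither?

stalemate

Black to move; black king on h1.
In check: no.
King squares — g1: attacked by Qg3; g2: attacked by Qg3; h2: attacked by Qg3.
Legal moves for Black: none.
Not in check and no legal moves → stalemate.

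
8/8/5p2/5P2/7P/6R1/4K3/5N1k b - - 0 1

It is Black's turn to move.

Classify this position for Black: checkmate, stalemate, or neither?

Black to move; black king on h1.
In check: no.
King squares — g1: attacked by Rg3; g2: attacked by Rg3; h2: attacked by Nf1.
Legal moves for Black: none.
Not in check and no legal moves → stalemate.

stalemate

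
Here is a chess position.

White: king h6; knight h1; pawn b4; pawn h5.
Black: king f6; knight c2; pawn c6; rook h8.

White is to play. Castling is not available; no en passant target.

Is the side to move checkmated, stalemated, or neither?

White to move; white king on h6.
In check: yes, from the black rook on h8.
King squares — g5: attacked by Kf6; h5: own pawn; g6: attacked by Kf6; g7: attacked by Kf6; h7: attacked by Rh8.
Legal moves for White: none.
In check with no legal moves → checkmate.

checkmate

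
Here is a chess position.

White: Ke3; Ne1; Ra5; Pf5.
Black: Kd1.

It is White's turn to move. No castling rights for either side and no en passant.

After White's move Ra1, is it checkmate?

After Ra1: black king on d1; in check: yes, from the white rook on a1.
King squares — c1: attacked by Ra1; e1: attacked by Ra1; c2: attacked by Ne1; d2: attacked by Ke3; e2: attacked by Ke3.
Black has no legal moves → checkmate.

yes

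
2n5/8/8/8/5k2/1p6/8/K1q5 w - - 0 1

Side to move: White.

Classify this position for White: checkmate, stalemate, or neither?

checkmate

White to move; white king on a1.
In check: yes, from the black queen on c1.
King squares — b1: attacked by Qc1; a2: attacked by Pb3; b2: attacked by Qc1.
Legal moves for White: none.
In check with no legal moves → checkmate.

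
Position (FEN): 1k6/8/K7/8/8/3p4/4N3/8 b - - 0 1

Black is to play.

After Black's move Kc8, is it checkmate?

no

After Kc8: white king on a6; in check: no.
White is not in check, so this cannot be checkmate.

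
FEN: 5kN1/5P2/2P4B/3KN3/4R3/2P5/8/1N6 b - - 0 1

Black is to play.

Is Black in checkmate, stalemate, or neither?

Black to move; black king on f8.
In check: yes, from the white bishop on h6.
King squares — e7: attacked by Ng8; f7: attacked by Ne5; g7: attacked by Bh6; e8: attacked by Pf7; g8: attacked by Pf7.
Legal moves for Black: none.
In check with no legal moves → checkmate.

checkmate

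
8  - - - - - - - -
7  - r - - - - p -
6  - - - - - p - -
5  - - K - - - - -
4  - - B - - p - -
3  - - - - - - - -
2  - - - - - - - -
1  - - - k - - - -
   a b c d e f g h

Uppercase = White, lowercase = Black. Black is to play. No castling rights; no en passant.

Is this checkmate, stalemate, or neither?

Black to move; black king on d1.
In check: no.
Legal moves for Black include: Rb8, Rf7, Re7, Rd7, Rc7+, Ra7, Rb6, Rb5+, Rb4, Rb3, Rb2, Rb1, Kd2, Kc2, Ke1, Kc1, g6, f5, ... (list truncated; more exist).
Black has legal moves and is not in check → neither.

neither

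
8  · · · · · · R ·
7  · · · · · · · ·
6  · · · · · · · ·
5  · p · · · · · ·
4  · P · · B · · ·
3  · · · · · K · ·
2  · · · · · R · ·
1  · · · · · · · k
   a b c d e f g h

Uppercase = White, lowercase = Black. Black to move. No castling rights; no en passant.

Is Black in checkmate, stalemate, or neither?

stalemate

Black to move; black king on h1.
In check: no.
King squares — g1: attacked by Rg8; g2: attacked by Rf2; h2: attacked by Rf2.
Legal moves for Black: none.
Not in check and no legal moves → stalemate.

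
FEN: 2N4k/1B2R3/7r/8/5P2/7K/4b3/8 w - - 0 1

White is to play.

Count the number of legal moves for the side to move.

2

White to move; king on h3.
In check: yes, from the black rook on h6.
Legal moves: Kg3, Kg2.
Count: 2.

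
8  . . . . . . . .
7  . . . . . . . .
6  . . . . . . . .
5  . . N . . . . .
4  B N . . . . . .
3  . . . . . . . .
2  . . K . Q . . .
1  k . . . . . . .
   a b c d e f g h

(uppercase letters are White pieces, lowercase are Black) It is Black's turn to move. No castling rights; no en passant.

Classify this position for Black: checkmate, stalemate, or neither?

Black to move; black king on a1.
In check: no.
King squares — b1: attacked by Kc2; a2: attacked by Nb4; b2: attacked by Kc2.
Legal moves for Black: none.
Not in check and no legal moves → stalemate.

stalemate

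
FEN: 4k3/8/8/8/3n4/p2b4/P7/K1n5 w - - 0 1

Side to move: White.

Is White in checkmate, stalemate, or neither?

stalemate

White to move; white king on a1.
In check: no.
King squares — b1: attacked by Bd3; a2: own pawn; b2: attacked by Pa3.
Legal moves for White: none.
Not in check and no legal moves → stalemate.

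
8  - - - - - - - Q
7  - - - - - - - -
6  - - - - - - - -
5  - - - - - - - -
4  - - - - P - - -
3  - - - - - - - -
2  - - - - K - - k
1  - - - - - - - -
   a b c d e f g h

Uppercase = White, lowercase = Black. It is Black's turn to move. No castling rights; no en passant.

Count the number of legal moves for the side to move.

Black to move; king on h2.
In check: yes, from the white queen on h8.
Legal moves: Kg3, Kg2, Kg1.
Count: 3.

3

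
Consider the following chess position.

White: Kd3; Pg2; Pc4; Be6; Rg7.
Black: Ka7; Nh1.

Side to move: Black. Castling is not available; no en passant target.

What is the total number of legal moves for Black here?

4

Black to move; king on a7.
In check: yes, from the white rook on g7.
Legal moves: Kb8, Ka8, Kb6, Ka6.
Count: 4.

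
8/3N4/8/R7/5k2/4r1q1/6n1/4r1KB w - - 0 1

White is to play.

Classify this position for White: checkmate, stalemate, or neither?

White to move; white king on g1.
In check: yes, from the black rook on e1.
King squares — f1: attacked by Re1; h1: own bishop; f2: attacked by Qg3; g2: attacked by Qg3; h2: attacked by Qg3.
Legal moves for White: none.
In check with no legal moves → checkmate.

checkmate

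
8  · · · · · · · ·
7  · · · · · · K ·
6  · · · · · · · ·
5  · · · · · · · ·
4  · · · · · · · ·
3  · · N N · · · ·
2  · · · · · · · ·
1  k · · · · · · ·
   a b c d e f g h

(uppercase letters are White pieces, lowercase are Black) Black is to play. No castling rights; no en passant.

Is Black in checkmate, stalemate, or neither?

Black to move; black king on a1.
In check: no.
King squares — b1: attacked by Nc3; a2: attacked by Nc3; b2: attacked by Nd3.
Legal moves for Black: none.
Not in check and no legal moves → stalemate.

stalemate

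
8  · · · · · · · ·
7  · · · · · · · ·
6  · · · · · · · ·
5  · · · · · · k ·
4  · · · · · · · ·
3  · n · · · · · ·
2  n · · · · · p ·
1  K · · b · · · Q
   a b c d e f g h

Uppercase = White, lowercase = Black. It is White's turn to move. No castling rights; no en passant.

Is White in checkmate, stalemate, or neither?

neither

White to move; white king on a1.
In check: yes, from the black knight on b3.
King squares — b1: available; a2: available; b2: available.
Legal moves for White: Kb2, Kxa2, Kb1.
White is in check but has 3 legal moves → neither.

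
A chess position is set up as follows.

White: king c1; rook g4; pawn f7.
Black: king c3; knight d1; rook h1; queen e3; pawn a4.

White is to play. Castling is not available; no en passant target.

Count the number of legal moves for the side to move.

1

White to move; king on c1.
In check: yes, from the black queen on e3.
Legal moves: Kb1.
Count: 1.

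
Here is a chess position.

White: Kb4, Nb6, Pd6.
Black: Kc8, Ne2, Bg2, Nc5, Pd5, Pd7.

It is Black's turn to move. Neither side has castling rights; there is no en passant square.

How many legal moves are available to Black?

3

Black to move; king on c8.
In check: yes, from the white knight on b6.
Legal moves: Kd8, Kb8, Kb7.
Count: 3.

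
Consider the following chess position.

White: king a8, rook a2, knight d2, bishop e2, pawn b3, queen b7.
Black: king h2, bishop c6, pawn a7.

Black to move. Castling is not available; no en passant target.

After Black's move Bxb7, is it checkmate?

no

After Bxb7: white king on a8; in check: yes, from the black bishop on b7.
White has 3 legal replies: Kb8, Kxb7, Kxa7.
In check but a legal move exists → not checkmate.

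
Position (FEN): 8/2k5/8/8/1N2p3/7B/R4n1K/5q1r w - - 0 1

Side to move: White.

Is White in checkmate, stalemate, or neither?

White to move; white king on h2.
In check: yes, from the black rook on h1.
King squares — g1: attacked by Qf1; h1: attacked by Qf1; g2: attacked by Qf1; g3: available; h3: own bishop.
Legal moves for White: Kg3.
White is in check but has 1 legal move → neither.

neither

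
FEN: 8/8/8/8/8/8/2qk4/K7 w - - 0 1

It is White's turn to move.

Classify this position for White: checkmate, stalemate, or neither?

stalemate

White to move; white king on a1.
In check: no.
King squares — b1: attacked by Qc2; a2: attacked by Qc2; b2: attacked by Qc2.
Legal moves for White: none.
Not in check and no legal moves → stalemate.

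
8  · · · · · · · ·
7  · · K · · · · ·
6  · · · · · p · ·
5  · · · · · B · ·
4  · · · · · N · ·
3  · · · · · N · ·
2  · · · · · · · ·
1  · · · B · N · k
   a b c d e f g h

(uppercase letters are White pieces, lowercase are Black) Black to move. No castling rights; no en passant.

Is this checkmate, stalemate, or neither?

stalemate

Black to move; black king on h1.
In check: no.
King squares — g1: attacked by Nf3; g2: attacked by Nf4; h2: attacked by Nf1.
Legal moves for Black: none.
Not in check and no legal moves → stalemate.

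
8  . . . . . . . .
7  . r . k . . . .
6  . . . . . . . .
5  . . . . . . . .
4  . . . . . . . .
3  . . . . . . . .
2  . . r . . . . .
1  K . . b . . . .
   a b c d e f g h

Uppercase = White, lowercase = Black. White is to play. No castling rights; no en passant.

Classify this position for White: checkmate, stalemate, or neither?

stalemate

White to move; white king on a1.
In check: no.
King squares — b1: attacked by Rb7; a2: attacked by Rc2; b2: attacked by Rc2.
Legal moves for White: none.
Not in check and no legal moves → stalemate.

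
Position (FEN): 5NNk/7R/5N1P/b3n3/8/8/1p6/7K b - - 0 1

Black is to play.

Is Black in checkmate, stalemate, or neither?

Black to move; black king on h8.
In check: yes, from the white rook on h7.
King squares — g7: attacked by Ph6; h7: attacked by Nf6; g8: attacked by Nf6.
Legal moves for Black: none.
In check with no legal moves → checkmate.

checkmate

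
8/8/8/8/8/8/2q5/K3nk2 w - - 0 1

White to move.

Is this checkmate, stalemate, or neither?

White to move; white king on a1.
In check: no.
King squares — b1: attacked by Qc2; a2: attacked by Qc2; b2: attacked by Qc2.
Legal moves for White: none.
Not in check and no legal moves → stalemate.

stalemate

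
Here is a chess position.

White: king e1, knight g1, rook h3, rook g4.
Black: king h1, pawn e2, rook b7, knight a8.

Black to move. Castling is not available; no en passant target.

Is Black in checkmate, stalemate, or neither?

checkmate

Black to move; black king on h1.
In check: yes, from the white rook on h3.
King squares — g1: attacked by Rg4; g2: attacked by Rg4; h2: attacked by Rh3.
Legal moves for Black: none.
In check with no legal moves → checkmate.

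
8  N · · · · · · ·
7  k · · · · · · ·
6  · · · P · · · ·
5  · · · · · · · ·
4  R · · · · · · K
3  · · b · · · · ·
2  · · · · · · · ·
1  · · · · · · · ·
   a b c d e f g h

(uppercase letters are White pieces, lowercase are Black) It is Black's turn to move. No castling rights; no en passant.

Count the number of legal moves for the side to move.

3

Black to move; king on a7.
In check: yes, from the white rook on a4.
Legal moves: Kb8, Kb7, Ba5.
Count: 3.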